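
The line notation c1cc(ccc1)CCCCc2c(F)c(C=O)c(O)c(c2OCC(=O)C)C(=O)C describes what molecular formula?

Heavy atoms from the SMILES: 22 C, 1 F, 5 O.
Implicit hydrogens by atom environment:
  7 × C (aromatic): no H
  5 × C: 2 H each → 10
  5 × C (aromatic): 1 H each → 5
  4 × O: no H
  2 × C: 3 H each → 6
  2 × C: no H
  1 × C: 1 H
  1 × F: no H
  1 × O: 1 H
  Total hydrogens = 23.
Molecular formula: C22H23FO5

C22H23FO5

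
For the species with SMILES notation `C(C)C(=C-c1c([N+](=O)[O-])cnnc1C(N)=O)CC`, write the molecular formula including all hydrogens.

C11H14N4O3

Heavy atoms from the SMILES: 11 C, 4 N, 3 O.
Implicit hydrogens by atom environment:
  3 × C (aromatic): no H
  2 × C: 3 H each → 6
  2 × C: 2 H each → 4
  2 × C: no H
  2 × N (aromatic): no H
  2 × O: no H
  1 × C (aromatic): 1 H
  1 × C: 1 H
  1 × N: 2 H
  1 × N (charge +1): no H
  1 × O (charge -1): no H
  Total hydrogens = 14.
Molecular formula: C11H14N4O3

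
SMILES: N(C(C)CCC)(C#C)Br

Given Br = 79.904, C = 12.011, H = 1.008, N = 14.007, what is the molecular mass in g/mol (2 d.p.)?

190.08

Molecular formula: C7H12BrN.
M = 1×79.904 + 7×12.011 + 12×1.008 + 1×14.007 = 190.08 g/mol.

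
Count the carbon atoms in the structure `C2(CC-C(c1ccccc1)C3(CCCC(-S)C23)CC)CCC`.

The symbol for carbon appears 21 times in the SMILES. Lowercase c denotes aromatic carbon and counts toward C.

21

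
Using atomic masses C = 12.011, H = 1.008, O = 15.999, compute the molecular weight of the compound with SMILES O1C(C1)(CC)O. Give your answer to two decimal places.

Molecular formula: C4H8O2.
M = 4×12.011 + 8×1.008 + 2×15.999 = 88.11 g/mol.

88.11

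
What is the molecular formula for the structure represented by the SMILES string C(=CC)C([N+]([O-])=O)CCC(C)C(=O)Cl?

C9H14ClNO3

Heavy atoms from the SMILES: 9 C, 1 Cl, 1 N, 3 O.
Implicit hydrogens by atom environment:
  4 × C: 1 H each → 4
  2 × C: 3 H each → 6
  2 × C: 2 H each → 4
  2 × O: no H
  1 × C: no H
  1 × Cl: no H
  1 × N (charge +1): no H
  1 × O (charge -1): no H
  Total hydrogens = 14.
Molecular formula: C9H14ClNO3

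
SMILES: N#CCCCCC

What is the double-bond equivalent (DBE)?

Molecular formula from the SMILES: C6H11N.
DoU = (2C + 2 + N − H − X)/2 = (2·6 + 2 + 1 − 11 − 0)/2 = 4/2 = 2.
(Structurally: 0 ring(s) + 2 π bond(s) = 2.)

2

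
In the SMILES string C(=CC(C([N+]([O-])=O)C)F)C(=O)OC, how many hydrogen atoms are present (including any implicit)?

Hydrogens are implicit in SMILES; fill each atom to its normal valence:
  4 × C: 1 H each → 4
  3 × O: no H
  2 × C: 3 H each → 6
  1 × C: no H
  1 × F: no H
  1 × N (charge +1): no H
  1 × O (charge -1): no H
  Total hydrogens = 10.

10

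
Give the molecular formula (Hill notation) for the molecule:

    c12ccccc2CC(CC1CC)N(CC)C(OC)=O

Heavy atoms from the SMILES: 16 C, 1 N, 2 O.
Implicit hydrogens by atom environment:
  4 × C: 2 H each → 8
  4 × C (aromatic): 1 H each → 4
  3 × C: 3 H each → 9
  2 × C: 1 H each → 2
  2 × C (aromatic): no H
  2 × O: no H
  1 × C: no H
  1 × N: no H
  Total hydrogens = 23.
Molecular formula: C16H23NO2

C16H23NO2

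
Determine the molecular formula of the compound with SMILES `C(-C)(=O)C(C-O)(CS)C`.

Heavy atoms from the SMILES: 6 C, 2 O, 1 S.
Implicit hydrogens by atom environment:
  2 × C: 3 H each → 6
  2 × C: 2 H each → 4
  2 × C: no H
  1 × O: 1 H
  1 × O: no H
  1 × S: 1 H
  Total hydrogens = 12.
Molecular formula: C6H12O2S

C6H12O2S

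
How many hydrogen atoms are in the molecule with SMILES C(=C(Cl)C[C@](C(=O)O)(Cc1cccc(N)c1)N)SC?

17

Hydrogens are implicit in SMILES; fill each atom to its normal valence:
  4 × C (aromatic): 1 H each → 4
  3 × C: no H
  2 × C: 2 H each → 4
  2 × C (aromatic): no H
  2 × N: 2 H each → 4
  1 × C: 3 H
  1 × C: 1 H
  1 × Cl: no H
  1 × O: 1 H
  1 × O: no H
  1 × S: no H
  Total hydrogens = 17.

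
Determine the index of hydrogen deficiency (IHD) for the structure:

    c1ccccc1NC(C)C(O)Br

Molecular formula from the SMILES: C9H12BrNO.
DoU = (2C + 2 + N − H − X)/2 = (2·9 + 2 + 1 − 12 − 1)/2 = 8/2 = 4.
(Structurally: 1 ring(s) + 3 π bond(s) = 4.)

4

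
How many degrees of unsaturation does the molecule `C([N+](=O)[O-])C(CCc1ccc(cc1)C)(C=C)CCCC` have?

6

Molecular formula from the SMILES: C17H25NO2.
DoU = (2C + 2 + N − H − X)/2 = (2·17 + 2 + 1 − 25 − 0)/2 = 12/2 = 6.
(Structurally: 1 ring(s) + 5 π bond(s) = 6.)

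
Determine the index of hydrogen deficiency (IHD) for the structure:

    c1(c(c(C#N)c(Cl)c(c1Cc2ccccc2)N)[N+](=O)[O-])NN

Molecular formula from the SMILES: C14H12ClN5O2.
DoU = (2C + 2 + N − H − X)/2 = (2·14 + 2 + 5 − 12 − 1)/2 = 22/2 = 11.
(Structurally: 2 ring(s) + 9 π bond(s) = 11.)

11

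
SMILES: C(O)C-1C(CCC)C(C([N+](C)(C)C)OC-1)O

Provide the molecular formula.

C12H26NO3+

Heavy atoms from the SMILES: 12 C, 1 N, 3 O.
Implicit hydrogens by atom environment:
  4 × C: 3 H each → 12
  4 × C: 2 H each → 8
  4 × C: 1 H each → 4
  2 × O: 1 H each → 2
  1 × N (charge +1): no H
  1 × O: no H
  Total hydrogens = 26.
Net charge +1.
Molecular formula: C12H26NO3+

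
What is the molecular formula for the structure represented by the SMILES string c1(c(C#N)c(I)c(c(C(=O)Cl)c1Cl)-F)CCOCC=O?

Heavy atoms from the SMILES: 12 C, 2 Cl, 1 F, 1 I, 1 N, 3 O.
Implicit hydrogens by atom environment:
  6 × C (aromatic): no H
  3 × C: 2 H each → 6
  3 × O: no H
  2 × C: no H
  2 × Cl: no H
  1 × C: 1 H
  1 × F: no H
  1 × I: no H
  1 × N: no H
  Total hydrogens = 7.
Molecular formula: C12H7Cl2FINO3

C12H7Cl2FINO3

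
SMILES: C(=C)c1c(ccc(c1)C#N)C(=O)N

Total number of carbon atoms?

10

The symbol for carbon appears 10 times in the SMILES. Lowercase c denotes aromatic carbon and counts toward C.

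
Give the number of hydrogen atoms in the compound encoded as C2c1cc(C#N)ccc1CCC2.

11

Hydrogens are implicit in SMILES; fill each atom to its normal valence:
  4 × C: 2 H each → 8
  3 × C (aromatic): 1 H each → 3
  3 × C (aromatic): no H
  1 × C: no H
  1 × N: no H
  Total hydrogens = 11.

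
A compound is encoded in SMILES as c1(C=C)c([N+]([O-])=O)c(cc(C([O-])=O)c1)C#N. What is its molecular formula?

C10H5N2O4-

Heavy atoms from the SMILES: 10 C, 2 N, 4 O.
Implicit hydrogens by atom environment:
  4 × C (aromatic): no H
  2 × C (aromatic): 1 H each → 2
  2 × C: no H
  2 × O: no H
  2 × O (charge -1): no H
  1 × C: 2 H
  1 × C: 1 H
  1 × N: no H
  1 × N (charge +1): no H
  Total hydrogens = 5.
Net charge -1.
Molecular formula: C10H5N2O4-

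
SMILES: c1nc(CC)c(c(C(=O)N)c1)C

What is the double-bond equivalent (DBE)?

Molecular formula from the SMILES: C9H12N2O.
DoU = (2C + 2 + N − H − X)/2 = (2·9 + 2 + 2 − 12 − 0)/2 = 10/2 = 5.
(Structurally: 1 ring(s) + 4 π bond(s) = 5.)

5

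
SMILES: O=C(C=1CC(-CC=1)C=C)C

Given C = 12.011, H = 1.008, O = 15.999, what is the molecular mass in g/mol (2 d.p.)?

136.19

Molecular formula: C9H12O.
M = 9×12.011 + 12×1.008 + 1×15.999 = 136.19 g/mol.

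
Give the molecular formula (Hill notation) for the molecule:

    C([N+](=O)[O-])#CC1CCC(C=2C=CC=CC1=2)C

Heavy atoms from the SMILES: 13 C, 1 N, 2 O.
Implicit hydrogens by atom environment:
  4 × C (aromatic): 1 H each → 4
  2 × C: 2 H each → 4
  2 × C: 1 H each → 2
  2 × C (aromatic): no H
  2 × C: no H
  1 × C: 3 H
  1 × N (charge +1): no H
  1 × O: no H
  1 × O (charge -1): no H
  Total hydrogens = 13.
Molecular formula: C13H13NO2

C13H13NO2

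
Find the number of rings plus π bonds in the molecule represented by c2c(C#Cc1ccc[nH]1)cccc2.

9

Molecular formula from the SMILES: C12H9N.
DoU = (2C + 2 + N − H − X)/2 = (2·12 + 2 + 1 − 9 − 0)/2 = 18/2 = 9.
(Structurally: 2 ring(s) + 7 π bond(s) = 9.)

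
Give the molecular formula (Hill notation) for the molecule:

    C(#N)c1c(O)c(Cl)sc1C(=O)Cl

C6HCl2NO2S

Heavy atoms from the SMILES: 6 C, 2 Cl, 1 N, 2 O, 1 S.
Implicit hydrogens by atom environment:
  4 × C (aromatic): no H
  2 × C: no H
  2 × Cl: no H
  1 × N: no H
  1 × O: 1 H
  1 × O: no H
  1 × S (aromatic): no H
  Total hydrogens = 1.
Molecular formula: C6HCl2NO2S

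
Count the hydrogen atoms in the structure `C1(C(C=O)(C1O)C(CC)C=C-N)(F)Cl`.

Hydrogens are implicit in SMILES; fill each atom to its normal valence:
  5 × C: 1 H each → 5
  2 × C: no H
  1 × C: 3 H
  1 × C: 2 H
  1 × Cl: no H
  1 × F: no H
  1 × N: 2 H
  1 × O: 1 H
  1 × O: no H
  Total hydrogens = 13.

13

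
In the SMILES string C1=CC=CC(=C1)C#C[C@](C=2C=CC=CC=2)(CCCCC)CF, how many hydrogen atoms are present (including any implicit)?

23

Hydrogens are implicit in SMILES; fill each atom to its normal valence:
  10 × C (aromatic): 1 H each → 10
  5 × C: 2 H each → 10
  3 × C: no H
  2 × C (aromatic): no H
  1 × C: 3 H
  1 × F: no H
  Total hydrogens = 23.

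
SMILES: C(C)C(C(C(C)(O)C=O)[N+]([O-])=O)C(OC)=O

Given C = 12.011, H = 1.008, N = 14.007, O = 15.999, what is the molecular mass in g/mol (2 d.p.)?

Molecular formula: C9H15NO6.
M = 9×12.011 + 15×1.008 + 1×14.007 + 6×15.999 = 233.22 g/mol.

233.22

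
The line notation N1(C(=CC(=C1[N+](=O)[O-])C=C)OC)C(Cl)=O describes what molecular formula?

Heavy atoms from the SMILES: 8 C, 1 Cl, 2 N, 4 O.
Implicit hydrogens by atom environment:
  3 × C (aromatic): no H
  3 × O: no H
  1 × C: 3 H
  1 × C: 2 H
  1 × C (aromatic): 1 H
  1 × C: 1 H
  1 × C: no H
  1 × Cl: no H
  1 × N (aromatic): no H
  1 × N (charge +1): no H
  1 × O (charge -1): no H
  Total hydrogens = 7.
Molecular formula: C8H7ClN2O4

C8H7ClN2O4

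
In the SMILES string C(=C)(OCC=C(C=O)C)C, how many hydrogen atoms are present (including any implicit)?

12

Hydrogens are implicit in SMILES; fill each atom to its normal valence:
  2 × C: 3 H each → 6
  2 × C: 2 H each → 4
  2 × C: 1 H each → 2
  2 × C: no H
  2 × O: no H
  Total hydrogens = 12.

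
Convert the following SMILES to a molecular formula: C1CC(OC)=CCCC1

C8H14O

Heavy atoms from the SMILES: 8 C, 1 O.
Implicit hydrogens by atom environment:
  5 × C: 2 H each → 10
  1 × C: 3 H
  1 × C: 1 H
  1 × C: no H
  1 × O: no H
  Total hydrogens = 14.
Molecular formula: C8H14O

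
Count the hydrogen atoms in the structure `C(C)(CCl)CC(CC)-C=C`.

17

Hydrogens are implicit in SMILES; fill each atom to its normal valence:
  4 × C: 2 H each → 8
  3 × C: 1 H each → 3
  2 × C: 3 H each → 6
  1 × Cl: no H
  Total hydrogens = 17.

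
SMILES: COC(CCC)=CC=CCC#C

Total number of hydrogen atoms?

Hydrogens are implicit in SMILES; fill each atom to its normal valence:
  4 × C: 1 H each → 4
  3 × C: 2 H each → 6
  2 × C: 3 H each → 6
  2 × C: no H
  1 × O: no H
  Total hydrogens = 16.

16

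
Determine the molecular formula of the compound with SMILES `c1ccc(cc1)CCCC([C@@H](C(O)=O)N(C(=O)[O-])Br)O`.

C13H15BrNO5-

Heavy atoms from the SMILES: 1 Br, 13 C, 1 N, 5 O.
Implicit hydrogens by atom environment:
  5 × C (aromatic): 1 H each → 5
  3 × C: 2 H each → 6
  2 × C: 1 H each → 2
  2 × C: no H
  2 × O: 1 H each → 2
  2 × O: no H
  1 × Br: no H
  1 × C (aromatic): no H
  1 × N: no H
  1 × O (charge -1): no H
  Total hydrogens = 15.
Net charge -1.
Molecular formula: C13H15BrNO5-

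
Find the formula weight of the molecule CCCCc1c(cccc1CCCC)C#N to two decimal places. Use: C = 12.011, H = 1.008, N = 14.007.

215.34

Molecular formula: C15H21N.
M = 15×12.011 + 21×1.008 + 1×14.007 = 215.34 g/mol.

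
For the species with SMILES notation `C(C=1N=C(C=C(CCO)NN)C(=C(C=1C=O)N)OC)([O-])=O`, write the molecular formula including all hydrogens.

C12H15N4O5-

Heavy atoms from the SMILES: 12 C, 4 N, 5 O.
Implicit hydrogens by atom environment:
  5 × C (aromatic): no H
  3 × O: no H
  2 × C: 2 H each → 4
  2 × C: 1 H each → 2
  2 × C: no H
  2 × N: 2 H each → 4
  1 × C: 3 H
  1 × N: 1 H
  1 × N (aromatic): no H
  1 × O: 1 H
  1 × O (charge -1): no H
  Total hydrogens = 15.
Net charge -1.
Molecular formula: C12H15N4O5-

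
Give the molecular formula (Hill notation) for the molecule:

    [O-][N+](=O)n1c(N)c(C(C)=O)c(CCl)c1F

C7H7ClFN3O3

Heavy atoms from the SMILES: 7 C, 1 Cl, 1 F, 3 N, 3 O.
Implicit hydrogens by atom environment:
  4 × C (aromatic): no H
  2 × O: no H
  1 × C: 3 H
  1 × C: 2 H
  1 × C: no H
  1 × Cl: no H
  1 × F: no H
  1 × N: 2 H
  1 × N (aromatic): no H
  1 × N (charge +1): no H
  1 × O (charge -1): no H
  Total hydrogens = 7.
Molecular formula: C7H7ClFN3O3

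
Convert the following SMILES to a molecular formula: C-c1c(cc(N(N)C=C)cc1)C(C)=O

Heavy atoms from the SMILES: 11 C, 2 N, 1 O.
Implicit hydrogens by atom environment:
  3 × C (aromatic): 1 H each → 3
  3 × C (aromatic): no H
  2 × C: 3 H each → 6
  1 × C: 2 H
  1 × C: 1 H
  1 × C: no H
  1 × N: 2 H
  1 × N: no H
  1 × O: no H
  Total hydrogens = 14.
Molecular formula: C11H14N2O

C11H14N2O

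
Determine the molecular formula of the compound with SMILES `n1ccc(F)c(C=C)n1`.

C6H5FN2

Heavy atoms from the SMILES: 6 C, 1 F, 2 N.
Implicit hydrogens by atom environment:
  2 × C (aromatic): 1 H each → 2
  2 × C (aromatic): no H
  2 × N (aromatic): no H
  1 × C: 2 H
  1 × C: 1 H
  1 × F: no H
  Total hydrogens = 5.
Molecular formula: C6H5FN2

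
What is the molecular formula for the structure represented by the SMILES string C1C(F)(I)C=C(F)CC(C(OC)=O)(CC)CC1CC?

Heavy atoms from the SMILES: 14 C, 2 F, 1 I, 2 O.
Implicit hydrogens by atom environment:
  5 × C: 2 H each → 10
  4 × C: no H
  3 × C: 3 H each → 9
  2 × C: 1 H each → 2
  2 × F: no H
  2 × O: no H
  1 × I: no H
  Total hydrogens = 21.
Molecular formula: C14H21F2IO2

C14H21F2IO2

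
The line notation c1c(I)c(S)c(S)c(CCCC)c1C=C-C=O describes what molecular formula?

C13H15IOS2

Heavy atoms from the SMILES: 13 C, 1 I, 1 O, 2 S.
Implicit hydrogens by atom environment:
  5 × C (aromatic): no H
  3 × C: 2 H each → 6
  3 × C: 1 H each → 3
  2 × S: 1 H each → 2
  1 × C: 3 H
  1 × C (aromatic): 1 H
  1 × I: no H
  1 × O: no H
  Total hydrogens = 15.
Molecular formula: C13H15IOS2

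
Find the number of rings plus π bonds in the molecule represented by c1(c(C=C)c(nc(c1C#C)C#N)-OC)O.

Molecular formula from the SMILES: C11H8N2O2.
DoU = (2C + 2 + N − H − X)/2 = (2·11 + 2 + 2 − 8 − 0)/2 = 18/2 = 9.
(Structurally: 1 ring(s) + 8 π bond(s) = 9.)

9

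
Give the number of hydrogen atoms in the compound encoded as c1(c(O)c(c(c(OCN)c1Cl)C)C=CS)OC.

14

Hydrogens are implicit in SMILES; fill each atom to its normal valence:
  6 × C (aromatic): no H
  2 × C: 3 H each → 6
  2 × C: 1 H each → 2
  2 × O: no H
  1 × C: 2 H
  1 × Cl: no H
  1 × N: 2 H
  1 × O: 1 H
  1 × S: 1 H
  Total hydrogens = 14.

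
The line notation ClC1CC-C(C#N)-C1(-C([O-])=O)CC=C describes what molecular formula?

Heavy atoms from the SMILES: 10 C, 1 Cl, 1 N, 2 O.
Implicit hydrogens by atom environment:
  4 × C: 2 H each → 8
  3 × C: 1 H each → 3
  3 × C: no H
  1 × Cl: no H
  1 × N: no H
  1 × O: no H
  1 × O (charge -1): no H
  Total hydrogens = 11.
Net charge -1.
Molecular formula: C10H11ClNO2-

C10H11ClNO2-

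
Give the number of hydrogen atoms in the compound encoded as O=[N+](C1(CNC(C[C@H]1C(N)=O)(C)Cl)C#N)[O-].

Hydrogens are implicit in SMILES; fill each atom to its normal valence:
  4 × C: no H
  2 × C: 2 H each → 4
  2 × O: no H
  1 × C: 3 H
  1 × C: 1 H
  1 × Cl: no H
  1 × N: 2 H
  1 × N: 1 H
  1 × N: no H
  1 × N (charge +1): no H
  1 × O (charge -1): no H
  Total hydrogens = 11.

11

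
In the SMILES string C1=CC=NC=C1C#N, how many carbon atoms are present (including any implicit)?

6

The symbol for carbon appears 6 times in the SMILES.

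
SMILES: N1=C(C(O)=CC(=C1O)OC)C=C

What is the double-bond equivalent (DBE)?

5

Molecular formula from the SMILES: C8H9NO3.
DoU = (2C + 2 + N − H − X)/2 = (2·8 + 2 + 1 − 9 − 0)/2 = 10/2 = 5.
(Structurally: 1 ring(s) + 4 π bond(s) = 5.)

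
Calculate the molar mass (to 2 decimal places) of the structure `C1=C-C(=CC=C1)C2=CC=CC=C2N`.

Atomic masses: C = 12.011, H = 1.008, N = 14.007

Molecular formula: C12H11N.
M = 12×12.011 + 11×1.008 + 1×14.007 = 169.23 g/mol.

169.23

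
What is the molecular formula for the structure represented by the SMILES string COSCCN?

C3H9NOS

Heavy atoms from the SMILES: 3 C, 1 N, 1 O, 1 S.
Implicit hydrogens by atom environment:
  2 × C: 2 H each → 4
  1 × C: 3 H
  1 × N: 2 H
  1 × O: no H
  1 × S: no H
  Total hydrogens = 9.
Molecular formula: C3H9NOS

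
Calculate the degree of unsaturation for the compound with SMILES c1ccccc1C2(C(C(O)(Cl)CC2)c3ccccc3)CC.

Molecular formula from the SMILES: C19H21ClO.
DoU = (2C + 2 + N − H − X)/2 = (2·19 + 2 + 0 − 21 − 1)/2 = 18/2 = 9.
(Structurally: 3 ring(s) + 6 π bond(s) = 9.)

9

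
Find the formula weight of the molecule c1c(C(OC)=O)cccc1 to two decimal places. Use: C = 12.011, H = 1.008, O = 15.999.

136.15

Molecular formula: C8H8O2.
M = 8×12.011 + 8×1.008 + 2×15.999 = 136.15 g/mol.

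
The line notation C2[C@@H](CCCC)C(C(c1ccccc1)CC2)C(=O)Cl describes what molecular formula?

Heavy atoms from the SMILES: 17 C, 1 Cl, 1 O.
Implicit hydrogens by atom environment:
  6 × C: 2 H each → 12
  5 × C (aromatic): 1 H each → 5
  3 × C: 1 H each → 3
  1 × C: 3 H
  1 × C (aromatic): no H
  1 × C: no H
  1 × Cl: no H
  1 × O: no H
  Total hydrogens = 23.
Molecular formula: C17H23ClO

C17H23ClO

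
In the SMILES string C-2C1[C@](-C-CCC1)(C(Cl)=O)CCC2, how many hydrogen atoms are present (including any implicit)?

Hydrogens are implicit in SMILES; fill each atom to its normal valence:
  8 × C: 2 H each → 16
  2 × C: no H
  1 × C: 1 H
  1 × Cl: no H
  1 × O: no H
  Total hydrogens = 17.

17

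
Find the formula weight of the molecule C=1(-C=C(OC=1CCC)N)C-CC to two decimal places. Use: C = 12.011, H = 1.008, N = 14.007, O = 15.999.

167.25

Molecular formula: C10H17NO.
M = 10×12.011 + 17×1.008 + 1×14.007 + 1×15.999 = 167.25 g/mol.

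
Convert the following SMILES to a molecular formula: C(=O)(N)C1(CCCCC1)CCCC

C11H21NO

Heavy atoms from the SMILES: 11 C, 1 N, 1 O.
Implicit hydrogens by atom environment:
  8 × C: 2 H each → 16
  2 × C: no H
  1 × C: 3 H
  1 × N: 2 H
  1 × O: no H
  Total hydrogens = 21.
Molecular formula: C11H21NO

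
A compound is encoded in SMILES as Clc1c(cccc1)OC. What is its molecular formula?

Heavy atoms from the SMILES: 7 C, 1 Cl, 1 O.
Implicit hydrogens by atom environment:
  4 × C (aromatic): 1 H each → 4
  2 × C (aromatic): no H
  1 × C: 3 H
  1 × Cl: no H
  1 × O: no H
  Total hydrogens = 7.
Molecular formula: C7H7ClO

C7H7ClO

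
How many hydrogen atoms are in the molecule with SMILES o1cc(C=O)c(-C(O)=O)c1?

4

Hydrogens are implicit in SMILES; fill each atom to its normal valence:
  2 × C (aromatic): 1 H each → 2
  2 × C (aromatic): no H
  2 × O: no H
  1 × C: 1 H
  1 × C: no H
  1 × O: 1 H
  1 × O (aromatic): no H
  Total hydrogens = 4.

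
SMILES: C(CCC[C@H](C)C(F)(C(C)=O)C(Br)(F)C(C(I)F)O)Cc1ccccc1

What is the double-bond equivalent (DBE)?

5

Molecular formula from the SMILES: C19H25BrF3IO2.
DoU = (2C + 2 + N − H − X)/2 = (2·19 + 2 + 0 − 25 − 5)/2 = 10/2 = 5.
(Structurally: 1 ring(s) + 4 π bond(s) = 5.)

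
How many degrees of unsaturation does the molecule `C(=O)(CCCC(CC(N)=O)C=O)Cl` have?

Molecular formula from the SMILES: C8H12ClNO3.
DoU = (2C + 2 + N − H − X)/2 = (2·8 + 2 + 1 − 12 − 1)/2 = 6/2 = 3.
(Structurally: 0 ring(s) + 3 π bond(s) = 3.)

3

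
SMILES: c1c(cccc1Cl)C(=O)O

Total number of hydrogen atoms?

Hydrogens are implicit in SMILES; fill each atom to its normal valence:
  4 × C (aromatic): 1 H each → 4
  2 × C (aromatic): no H
  1 × C: no H
  1 × Cl: no H
  1 × O: 1 H
  1 × O: no H
  Total hydrogens = 5.

5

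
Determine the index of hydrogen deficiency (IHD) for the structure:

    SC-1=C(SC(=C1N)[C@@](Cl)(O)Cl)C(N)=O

4

Molecular formula from the SMILES: C6H6Cl2N2O2S2.
DoU = (2C + 2 + N − H − X)/2 = (2·6 + 2 + 2 − 6 − 2)/2 = 8/2 = 4.
(Structurally: 1 ring(s) + 3 π bond(s) = 4.)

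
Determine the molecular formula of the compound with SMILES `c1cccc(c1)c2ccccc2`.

Heavy atoms from the SMILES: 12 C.
Implicit hydrogens by atom environment:
  10 × C (aromatic): 1 H each → 10
  2 × C (aromatic): no H
  Total hydrogens = 10.
Molecular formula: C12H10

C12H10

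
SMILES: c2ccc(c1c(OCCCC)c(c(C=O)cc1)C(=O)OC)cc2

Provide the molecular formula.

Heavy atoms from the SMILES: 19 C, 4 O.
Implicit hydrogens by atom environment:
  7 × C (aromatic): 1 H each → 7
  5 × C (aromatic): no H
  4 × O: no H
  3 × C: 2 H each → 6
  2 × C: 3 H each → 6
  1 × C: 1 H
  1 × C: no H
  Total hydrogens = 20.
Molecular formula: C19H20O4

C19H20O4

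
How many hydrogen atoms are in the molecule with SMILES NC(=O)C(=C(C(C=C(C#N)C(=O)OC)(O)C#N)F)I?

Hydrogens are implicit in SMILES; fill each atom to its normal valence:
  8 × C: no H
  3 × O: no H
  2 × N: no H
  1 × C: 3 H
  1 × C: 1 H
  1 × F: no H
  1 × I: no H
  1 × N: 2 H
  1 × O: 1 H
  Total hydrogens = 7.

7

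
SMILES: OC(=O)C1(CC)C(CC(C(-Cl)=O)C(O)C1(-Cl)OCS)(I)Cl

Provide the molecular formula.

Heavy atoms from the SMILES: 11 C, 3 Cl, 1 I, 5 O, 1 S.
Implicit hydrogens by atom environment:
  5 × C: no H
  3 × C: 2 H each → 6
  3 × Cl: no H
  3 × O: no H
  2 × C: 1 H each → 2
  2 × O: 1 H each → 2
  1 × C: 3 H
  1 × I: no H
  1 × S: 1 H
  Total hydrogens = 14.
Molecular formula: C11H14Cl3IO5S

C11H14Cl3IO5S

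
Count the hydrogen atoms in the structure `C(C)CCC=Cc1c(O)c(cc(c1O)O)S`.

16

Hydrogens are implicit in SMILES; fill each atom to its normal valence:
  5 × C (aromatic): no H
  3 × C: 2 H each → 6
  3 × O: 1 H each → 3
  2 × C: 1 H each → 2
  1 × C: 3 H
  1 × C (aromatic): 1 H
  1 × S: 1 H
  Total hydrogens = 16.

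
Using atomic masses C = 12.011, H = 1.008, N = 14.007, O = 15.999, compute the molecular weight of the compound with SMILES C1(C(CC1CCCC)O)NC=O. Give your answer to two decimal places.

171.24

Molecular formula: C9H17NO2.
M = 9×12.011 + 17×1.008 + 1×14.007 + 2×15.999 = 171.24 g/mol.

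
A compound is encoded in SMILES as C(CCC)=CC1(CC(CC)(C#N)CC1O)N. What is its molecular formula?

C13H22N2O

Heavy atoms from the SMILES: 13 C, 2 N, 1 O.
Implicit hydrogens by atom environment:
  5 × C: 2 H each → 10
  3 × C: 1 H each → 3
  3 × C: no H
  2 × C: 3 H each → 6
  1 × N: 2 H
  1 × N: no H
  1 × O: 1 H
  Total hydrogens = 22.
Molecular formula: C13H22N2O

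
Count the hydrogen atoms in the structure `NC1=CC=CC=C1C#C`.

7

Hydrogens are implicit in SMILES; fill each atom to its normal valence:
  4 × C (aromatic): 1 H each → 4
  2 × C (aromatic): no H
  1 × C: 1 H
  1 × C: no H
  1 × N: 2 H
  Total hydrogens = 7.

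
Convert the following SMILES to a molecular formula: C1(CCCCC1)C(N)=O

Heavy atoms from the SMILES: 7 C, 1 N, 1 O.
Implicit hydrogens by atom environment:
  5 × C: 2 H each → 10
  1 × C: 1 H
  1 × C: no H
  1 × N: 2 H
  1 × O: no H
  Total hydrogens = 13.
Molecular formula: C7H13NO

C7H13NO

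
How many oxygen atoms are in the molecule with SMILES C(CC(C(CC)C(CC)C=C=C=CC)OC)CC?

The symbol for oxygen appears 1 time in the SMILES.

1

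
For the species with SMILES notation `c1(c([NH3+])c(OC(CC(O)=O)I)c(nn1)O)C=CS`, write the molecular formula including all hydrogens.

C9H11IN3O4S+

Heavy atoms from the SMILES: 9 C, 1 I, 3 N, 4 O, 1 S.
Implicit hydrogens by atom environment:
  4 × C (aromatic): no H
  3 × C: 1 H each → 3
  2 × N (aromatic): no H
  2 × O: 1 H each → 2
  2 × O: no H
  1 × C: 2 H
  1 × C: no H
  1 × I: no H
  1 × N (charge +1): 3 H
  1 × S: 1 H
  Total hydrogens = 11.
Net charge +1.
Molecular formula: C9H11IN3O4S+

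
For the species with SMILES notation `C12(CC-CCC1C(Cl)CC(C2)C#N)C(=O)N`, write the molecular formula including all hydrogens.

Heavy atoms from the SMILES: 12 C, 1 Cl, 2 N, 1 O.
Implicit hydrogens by atom environment:
  6 × C: 2 H each → 12
  3 × C: 1 H each → 3
  3 × C: no H
  1 × Cl: no H
  1 × N: 2 H
  1 × N: no H
  1 × O: no H
  Total hydrogens = 17.
Molecular formula: C12H17ClN2O

C12H17ClN2O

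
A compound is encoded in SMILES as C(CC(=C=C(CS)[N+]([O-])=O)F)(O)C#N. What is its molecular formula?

C7H7FN2O3S

Heavy atoms from the SMILES: 7 C, 1 F, 2 N, 3 O, 1 S.
Implicit hydrogens by atom environment:
  4 × C: no H
  2 × C: 2 H each → 4
  1 × C: 1 H
  1 × F: no H
  1 × N (charge +1): no H
  1 × N: no H
  1 × O: 1 H
  1 × O: no H
  1 × O (charge -1): no H
  1 × S: 1 H
  Total hydrogens = 7.
Molecular formula: C7H7FN2O3S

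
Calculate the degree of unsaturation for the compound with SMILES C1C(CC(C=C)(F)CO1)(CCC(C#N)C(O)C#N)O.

Molecular formula from the SMILES: C13H17FN2O3.
DoU = (2C + 2 + N − H − X)/2 = (2·13 + 2 + 2 − 17 − 1)/2 = 12/2 = 6.
(Structurally: 1 ring(s) + 5 π bond(s) = 6.)

6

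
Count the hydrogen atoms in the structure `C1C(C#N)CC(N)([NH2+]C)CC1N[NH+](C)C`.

Hydrogens are implicit in SMILES; fill each atom to its normal valence:
  3 × C: 3 H each → 9
  3 × C: 2 H each → 6
  2 × C: 1 H each → 2
  2 × C: no H
  1 × N (charge +1): 2 H
  1 × N: 2 H
  1 × N: 1 H
  1 × N (charge +1): 1 H
  1 × N: no H
  Total hydrogens = 23.

23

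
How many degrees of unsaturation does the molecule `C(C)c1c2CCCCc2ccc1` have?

5

Molecular formula from the SMILES: C12H16.
DoU = (2C + 2 + N − H − X)/2 = (2·12 + 2 + 0 − 16 − 0)/2 = 10/2 = 5.
(Structurally: 2 ring(s) + 3 π bond(s) = 5.)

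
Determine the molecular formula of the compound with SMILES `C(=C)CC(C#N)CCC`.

C8H13N

Heavy atoms from the SMILES: 8 C, 1 N.
Implicit hydrogens by atom environment:
  4 × C: 2 H each → 8
  2 × C: 1 H each → 2
  1 × C: 3 H
  1 × C: no H
  1 × N: no H
  Total hydrogens = 13.
Molecular formula: C8H13N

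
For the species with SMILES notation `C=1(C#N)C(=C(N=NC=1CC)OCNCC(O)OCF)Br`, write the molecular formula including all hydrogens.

C11H14BrFN4O3

Heavy atoms from the SMILES: 1 Br, 11 C, 1 F, 4 N, 3 O.
Implicit hydrogens by atom environment:
  4 × C: 2 H each → 8
  4 × C (aromatic): no H
  2 × N (aromatic): no H
  2 × O: no H
  1 × Br: no H
  1 × C: 3 H
  1 × C: 1 H
  1 × C: no H
  1 × F: no H
  1 × N: 1 H
  1 × N: no H
  1 × O: 1 H
  Total hydrogens = 14.
Molecular formula: C11H14BrFN4O3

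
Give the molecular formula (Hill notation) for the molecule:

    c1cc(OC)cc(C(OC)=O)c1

C9H10O3

Heavy atoms from the SMILES: 9 C, 3 O.
Implicit hydrogens by atom environment:
  4 × C (aromatic): 1 H each → 4
  3 × O: no H
  2 × C: 3 H each → 6
  2 × C (aromatic): no H
  1 × C: no H
  Total hydrogens = 10.
Molecular formula: C9H10O3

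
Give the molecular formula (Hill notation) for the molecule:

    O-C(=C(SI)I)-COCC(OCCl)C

C7H11ClI2O3S

Heavy atoms from the SMILES: 7 C, 1 Cl, 2 I, 3 O, 1 S.
Implicit hydrogens by atom environment:
  3 × C: 2 H each → 6
  2 × C: no H
  2 × I: no H
  2 × O: no H
  1 × C: 3 H
  1 × C: 1 H
  1 × Cl: no H
  1 × O: 1 H
  1 × S: no H
  Total hydrogens = 11.
Molecular formula: C7H11ClI2O3S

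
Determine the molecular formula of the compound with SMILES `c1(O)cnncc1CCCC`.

C8H12N2O

Heavy atoms from the SMILES: 8 C, 2 N, 1 O.
Implicit hydrogens by atom environment:
  3 × C: 2 H each → 6
  2 × C (aromatic): 1 H each → 2
  2 × C (aromatic): no H
  2 × N (aromatic): no H
  1 × C: 3 H
  1 × O: 1 H
  Total hydrogens = 12.
Molecular formula: C8H12N2O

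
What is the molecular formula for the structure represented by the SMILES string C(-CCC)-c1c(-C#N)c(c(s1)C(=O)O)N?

C10H12N2O2S

Heavy atoms from the SMILES: 10 C, 2 N, 2 O, 1 S.
Implicit hydrogens by atom environment:
  4 × C (aromatic): no H
  3 × C: 2 H each → 6
  2 × C: no H
  1 × C: 3 H
  1 × N: 2 H
  1 × N: no H
  1 × O: 1 H
  1 × O: no H
  1 × S (aromatic): no H
  Total hydrogens = 12.
Molecular formula: C10H12N2O2S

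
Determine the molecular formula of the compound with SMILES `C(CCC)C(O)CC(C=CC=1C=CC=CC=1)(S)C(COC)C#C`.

Heavy atoms from the SMILES: 20 C, 2 O, 1 S.
Implicit hydrogens by atom environment:
  5 × C: 2 H each → 10
  5 × C: 1 H each → 5
  5 × C (aromatic): 1 H each → 5
  2 × C: 3 H each → 6
  2 × C: no H
  1 × C (aromatic): no H
  1 × O: 1 H
  1 × O: no H
  1 × S: 1 H
  Total hydrogens = 28.
Molecular formula: C20H28O2S

C20H28O2S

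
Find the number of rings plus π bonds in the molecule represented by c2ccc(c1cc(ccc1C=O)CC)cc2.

9

Molecular formula from the SMILES: C15H14O.
DoU = (2C + 2 + N − H − X)/2 = (2·15 + 2 + 0 − 14 − 0)/2 = 18/2 = 9.
(Structurally: 2 ring(s) + 7 π bond(s) = 9.)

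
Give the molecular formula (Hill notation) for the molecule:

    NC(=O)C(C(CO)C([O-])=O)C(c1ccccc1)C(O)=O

C13H14NO6-

Heavy atoms from the SMILES: 13 C, 1 N, 6 O.
Implicit hydrogens by atom environment:
  5 × C (aromatic): 1 H each → 5
  3 × C: 1 H each → 3
  3 × C: no H
  3 × O: no H
  2 × O: 1 H each → 2
  1 × C: 2 H
  1 × C (aromatic): no H
  1 × N: 2 H
  1 × O (charge -1): no H
  Total hydrogens = 14.
Net charge -1.
Molecular formula: C13H14NO6-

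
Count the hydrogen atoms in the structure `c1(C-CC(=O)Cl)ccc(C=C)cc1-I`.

10

Hydrogens are implicit in SMILES; fill each atom to its normal valence:
  3 × C: 2 H each → 6
  3 × C (aromatic): 1 H each → 3
  3 × C (aromatic): no H
  1 × C: 1 H
  1 × C: no H
  1 × Cl: no H
  1 × I: no H
  1 × O: no H
  Total hydrogens = 10.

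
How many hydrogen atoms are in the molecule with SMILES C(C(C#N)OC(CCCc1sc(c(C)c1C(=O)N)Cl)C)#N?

Hydrogens are implicit in SMILES; fill each atom to its normal valence:
  4 × C (aromatic): no H
  3 × C: 2 H each → 6
  3 × C: no H
  2 × C: 3 H each → 6
  2 × C: 1 H each → 2
  2 × N: no H
  2 × O: no H
  1 × Cl: no H
  1 × N: 2 H
  1 × S (aromatic): no H
  Total hydrogens = 16.

16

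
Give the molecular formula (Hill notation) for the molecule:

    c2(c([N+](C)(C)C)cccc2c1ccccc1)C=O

Heavy atoms from the SMILES: 16 C, 1 N, 1 O.
Implicit hydrogens by atom environment:
  8 × C (aromatic): 1 H each → 8
  4 × C (aromatic): no H
  3 × C: 3 H each → 9
  1 × C: 1 H
  1 × N (charge +1): no H
  1 × O: no H
  Total hydrogens = 18.
Net charge +1.
Molecular formula: C16H18NO+

C16H18NO+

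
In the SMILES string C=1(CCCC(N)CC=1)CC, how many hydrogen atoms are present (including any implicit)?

17

Hydrogens are implicit in SMILES; fill each atom to its normal valence:
  5 × C: 2 H each → 10
  2 × C: 1 H each → 2
  1 × C: 3 H
  1 × C: no H
  1 × N: 2 H
  Total hydrogens = 17.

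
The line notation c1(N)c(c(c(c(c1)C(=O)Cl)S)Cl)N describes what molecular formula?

Heavy atoms from the SMILES: 7 C, 2 Cl, 2 N, 1 O, 1 S.
Implicit hydrogens by atom environment:
  5 × C (aromatic): no H
  2 × Cl: no H
  2 × N: 2 H each → 4
  1 × C (aromatic): 1 H
  1 × C: no H
  1 × O: no H
  1 × S: 1 H
  Total hydrogens = 6.
Molecular formula: C7H6Cl2N2OS

C7H6Cl2N2OS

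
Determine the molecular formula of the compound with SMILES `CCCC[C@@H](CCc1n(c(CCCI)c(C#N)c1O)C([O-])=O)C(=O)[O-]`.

Heavy atoms from the SMILES: 17 C, 1 I, 2 N, 5 O.
Implicit hydrogens by atom environment:
  8 × C: 2 H each → 16
  4 × C (aromatic): no H
  3 × C: no H
  2 × O: no H
  2 × O (charge -1): no H
  1 × C: 3 H
  1 × C: 1 H
  1 × I: no H
  1 × N (aromatic): no H
  1 × N: no H
  1 × O: 1 H
  Total hydrogens = 21.
Net charge -2.
Molecular formula: [C17H21IN2O5]2-

[C17H21IN2O5]2-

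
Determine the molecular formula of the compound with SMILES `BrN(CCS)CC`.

C4H10BrNS

Heavy atoms from the SMILES: 1 Br, 4 C, 1 N, 1 S.
Implicit hydrogens by atom environment:
  3 × C: 2 H each → 6
  1 × Br: no H
  1 × C: 3 H
  1 × N: no H
  1 × S: 1 H
  Total hydrogens = 10.
Molecular formula: C4H10BrNS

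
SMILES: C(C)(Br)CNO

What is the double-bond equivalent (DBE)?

0

Molecular formula from the SMILES: C3H8BrNO.
DoU = (2C + 2 + N − H − X)/2 = (2·3 + 2 + 1 − 8 − 1)/2 = 0/2 = 0.
(Structurally: 0 ring(s) + 0 π bond(s) = 0.)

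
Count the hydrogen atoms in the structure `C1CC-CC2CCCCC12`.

Hydrogens are implicit in SMILES; fill each atom to its normal valence:
  8 × C: 2 H each → 16
  2 × C: 1 H each → 2
  Total hydrogens = 18.

18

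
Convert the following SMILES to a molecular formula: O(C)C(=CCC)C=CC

C8H14O

Heavy atoms from the SMILES: 8 C, 1 O.
Implicit hydrogens by atom environment:
  3 × C: 3 H each → 9
  3 × C: 1 H each → 3
  1 × C: 2 H
  1 × C: no H
  1 × O: no H
  Total hydrogens = 14.
Molecular formula: C8H14O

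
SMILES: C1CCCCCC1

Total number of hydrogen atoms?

14

Hydrogens are implicit in SMILES; fill each atom to its normal valence:
  7 × C: 2 H each → 14
  Total hydrogens = 14.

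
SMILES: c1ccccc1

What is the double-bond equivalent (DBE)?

4

Molecular formula from the SMILES: C6H6.
DoU = (2C + 2 + N − H − X)/2 = (2·6 + 2 + 0 − 6 − 0)/2 = 8/2 = 4.
(Structurally: 1 ring(s) + 3 π bond(s) = 4.)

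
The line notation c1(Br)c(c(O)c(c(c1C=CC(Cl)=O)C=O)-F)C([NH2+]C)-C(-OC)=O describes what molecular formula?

C14H13BrClFNO5+

Heavy atoms from the SMILES: 1 Br, 14 C, 1 Cl, 1 F, 1 N, 5 O.
Implicit hydrogens by atom environment:
  6 × C (aromatic): no H
  4 × C: 1 H each → 4
  4 × O: no H
  2 × C: 3 H each → 6
  2 × C: no H
  1 × Br: no H
  1 × Cl: no H
  1 × F: no H
  1 × N (charge +1): 2 H
  1 × O: 1 H
  Total hydrogens = 13.
Net charge +1.
Molecular formula: C14H13BrClFNO5+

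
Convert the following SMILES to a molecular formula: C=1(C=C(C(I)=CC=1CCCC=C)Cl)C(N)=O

C12H13ClINO

Heavy atoms from the SMILES: 12 C, 1 Cl, 1 I, 1 N, 1 O.
Implicit hydrogens by atom environment:
  4 × C: 2 H each → 8
  4 × C (aromatic): no H
  2 × C (aromatic): 1 H each → 2
  1 × C: 1 H
  1 × C: no H
  1 × Cl: no H
  1 × I: no H
  1 × N: 2 H
  1 × O: no H
  Total hydrogens = 13.
Molecular formula: C12H13ClINO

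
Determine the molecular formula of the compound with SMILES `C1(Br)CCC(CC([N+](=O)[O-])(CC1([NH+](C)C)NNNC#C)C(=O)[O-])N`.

C13H23BrN6O4

Heavy atoms from the SMILES: 1 Br, 13 C, 6 N, 4 O.
Implicit hydrogens by atom environment:
  4 × C: 2 H each → 8
  4 × C: no H
  3 × C: 1 H each → 3
  3 × N: 1 H each → 3
  2 × C: 3 H each → 6
  2 × O: no H
  2 × O (charge -1): no H
  1 × Br: no H
  1 × N: 2 H
  1 × N (charge +1): 1 H
  1 × N (charge +1): no H
  Total hydrogens = 23.
Molecular formula: C13H23BrN6O4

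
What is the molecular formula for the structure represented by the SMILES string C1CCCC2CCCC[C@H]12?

C10H18

Heavy atoms from the SMILES: 10 C.
Implicit hydrogens by atom environment:
  8 × C: 2 H each → 16
  2 × C: 1 H each → 2
  Total hydrogens = 18.
Molecular formula: C10H18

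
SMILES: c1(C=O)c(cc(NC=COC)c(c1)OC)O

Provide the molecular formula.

Heavy atoms from the SMILES: 11 C, 1 N, 4 O.
Implicit hydrogens by atom environment:
  4 × C (aromatic): no H
  3 × C: 1 H each → 3
  3 × O: no H
  2 × C: 3 H each → 6
  2 × C (aromatic): 1 H each → 2
  1 × N: 1 H
  1 × O: 1 H
  Total hydrogens = 13.
Molecular formula: C11H13NO4

C11H13NO4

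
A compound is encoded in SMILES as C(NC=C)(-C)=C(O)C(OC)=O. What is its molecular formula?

Heavy atoms from the SMILES: 7 C, 1 N, 3 O.
Implicit hydrogens by atom environment:
  3 × C: no H
  2 × C: 3 H each → 6
  2 × O: no H
  1 × C: 2 H
  1 × C: 1 H
  1 × N: 1 H
  1 × O: 1 H
  Total hydrogens = 11.
Molecular formula: C7H11NO3

C7H11NO3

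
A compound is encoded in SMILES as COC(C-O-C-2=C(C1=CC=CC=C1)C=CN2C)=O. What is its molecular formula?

Heavy atoms from the SMILES: 14 C, 1 N, 3 O.
Implicit hydrogens by atom environment:
  7 × C (aromatic): 1 H each → 7
  3 × C (aromatic): no H
  3 × O: no H
  2 × C: 3 H each → 6
  1 × C: 2 H
  1 × C: no H
  1 × N (aromatic): no H
  Total hydrogens = 15.
Molecular formula: C14H15NO3

C14H15NO3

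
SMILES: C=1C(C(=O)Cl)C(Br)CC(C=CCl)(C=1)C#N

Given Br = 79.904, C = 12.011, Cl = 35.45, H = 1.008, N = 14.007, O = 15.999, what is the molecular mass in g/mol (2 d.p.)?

Molecular formula: C10H8BrCl2NO.
M = 1×79.904 + 10×12.011 + 2×35.45 + 8×1.008 + 1×14.007 + 1×15.999 = 308.98 g/mol.

308.98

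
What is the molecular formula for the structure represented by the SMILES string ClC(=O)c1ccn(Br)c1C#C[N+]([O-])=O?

C7H2BrClN2O3

Heavy atoms from the SMILES: 1 Br, 7 C, 1 Cl, 2 N, 3 O.
Implicit hydrogens by atom environment:
  3 × C: no H
  2 × C (aromatic): 1 H each → 2
  2 × C (aromatic): no H
  2 × O: no H
  1 × Br: no H
  1 × Cl: no H
  1 × N (aromatic): no H
  1 × N (charge +1): no H
  1 × O (charge -1): no H
  Total hydrogens = 2.
Molecular formula: C7H2BrClN2O3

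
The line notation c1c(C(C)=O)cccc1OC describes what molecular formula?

Heavy atoms from the SMILES: 9 C, 2 O.
Implicit hydrogens by atom environment:
  4 × C (aromatic): 1 H each → 4
  2 × C: 3 H each → 6
  2 × C (aromatic): no H
  2 × O: no H
  1 × C: no H
  Total hydrogens = 10.
Molecular formula: C9H10O2

C9H10O2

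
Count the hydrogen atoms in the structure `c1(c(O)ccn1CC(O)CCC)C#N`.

14

Hydrogens are implicit in SMILES; fill each atom to its normal valence:
  3 × C: 2 H each → 6
  2 × C (aromatic): 1 H each → 2
  2 × C (aromatic): no H
  2 × O: 1 H each → 2
  1 × C: 3 H
  1 × C: 1 H
  1 × C: no H
  1 × N (aromatic): no H
  1 × N: no H
  Total hydrogens = 14.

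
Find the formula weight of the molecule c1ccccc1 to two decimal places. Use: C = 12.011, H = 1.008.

Molecular formula: C6H6.
M = 6×12.011 + 6×1.008 = 78.11 g/mol.

78.11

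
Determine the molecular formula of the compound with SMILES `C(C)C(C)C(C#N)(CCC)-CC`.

Heavy atoms from the SMILES: 11 C, 1 N.
Implicit hydrogens by atom environment:
  4 × C: 3 H each → 12
  4 × C: 2 H each → 8
  2 × C: no H
  1 × C: 1 H
  1 × N: no H
  Total hydrogens = 21.
Molecular formula: C11H21N

C11H21N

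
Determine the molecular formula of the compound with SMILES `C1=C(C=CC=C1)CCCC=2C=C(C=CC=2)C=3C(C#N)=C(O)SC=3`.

C20H17NOS

Heavy atoms from the SMILES: 20 C, 1 N, 1 O, 1 S.
Implicit hydrogens by atom environment:
  10 × C (aromatic): 1 H each → 10
  6 × C (aromatic): no H
  3 × C: 2 H each → 6
  1 × C: no H
  1 × N: no H
  1 × O: 1 H
  1 × S (aromatic): no H
  Total hydrogens = 17.
Molecular formula: C20H17NOS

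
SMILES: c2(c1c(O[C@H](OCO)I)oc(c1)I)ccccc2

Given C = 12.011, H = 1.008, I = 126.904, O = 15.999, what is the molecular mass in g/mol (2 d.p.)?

472.02

Molecular formula: C12H10I2O4.
M = 12×12.011 + 10×1.008 + 2×126.904 + 4×15.999 = 472.02 g/mol.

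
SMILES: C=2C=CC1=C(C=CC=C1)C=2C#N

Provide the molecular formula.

C11H7N

Heavy atoms from the SMILES: 11 C, 1 N.
Implicit hydrogens by atom environment:
  7 × C (aromatic): 1 H each → 7
  3 × C (aromatic): no H
  1 × C: no H
  1 × N: no H
  Total hydrogens = 7.
Molecular formula: C11H7N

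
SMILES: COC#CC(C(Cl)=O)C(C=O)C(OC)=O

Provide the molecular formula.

Heavy atoms from the SMILES: 9 C, 1 Cl, 5 O.
Implicit hydrogens by atom environment:
  5 × O: no H
  4 × C: no H
  3 × C: 1 H each → 3
  2 × C: 3 H each → 6
  1 × Cl: no H
  Total hydrogens = 9.
Molecular formula: C9H9ClO5

C9H9ClO5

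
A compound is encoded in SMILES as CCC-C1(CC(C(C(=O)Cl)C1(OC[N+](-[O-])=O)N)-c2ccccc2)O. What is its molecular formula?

C16H21ClN2O5

Heavy atoms from the SMILES: 16 C, 1 Cl, 2 N, 5 O.
Implicit hydrogens by atom environment:
  5 × C (aromatic): 1 H each → 5
  4 × C: 2 H each → 8
  3 × C: no H
  3 × O: no H
  2 × C: 1 H each → 2
  1 × C: 3 H
  1 × C (aromatic): no H
  1 × Cl: no H
  1 × N: 2 H
  1 × N (charge +1): no H
  1 × O: 1 H
  1 × O (charge -1): no H
  Total hydrogens = 21.
Molecular formula: C16H21ClN2O5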